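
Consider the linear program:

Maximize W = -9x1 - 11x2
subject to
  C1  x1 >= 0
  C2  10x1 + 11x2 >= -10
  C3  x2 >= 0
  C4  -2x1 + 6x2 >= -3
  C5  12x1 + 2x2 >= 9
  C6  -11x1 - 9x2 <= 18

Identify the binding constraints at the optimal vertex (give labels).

Feasible corners and W = -9x1 - 11x2:
  (0, 9/2) → W = -99/2
  (3/2, 0) → W = -27/2
  (3/4, 0) → W = -27/4
The feasible region is unbounded (it extends along (0, 1), (3, 1)), but W strictly decreases along every unbounded feasible direction, so there is no improving ray and the maximum is attained at a vertex.

The maximum is at (3/4, 0). Substituting into each constraint, equality holds for C3 and C5; the remaining constraints have slack.

C3 and C5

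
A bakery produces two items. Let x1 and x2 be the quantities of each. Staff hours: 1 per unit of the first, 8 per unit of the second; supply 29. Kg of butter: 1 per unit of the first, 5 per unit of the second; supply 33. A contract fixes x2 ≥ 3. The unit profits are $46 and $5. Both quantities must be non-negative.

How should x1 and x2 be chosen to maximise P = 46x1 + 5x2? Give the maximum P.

The optimum lies where x1 + 8x2 = 29 and x2 = 3.
Solving simultaneously gives x1 = 5, x2 = 3.

x1 = 5, x2 = 3, maximum P = 245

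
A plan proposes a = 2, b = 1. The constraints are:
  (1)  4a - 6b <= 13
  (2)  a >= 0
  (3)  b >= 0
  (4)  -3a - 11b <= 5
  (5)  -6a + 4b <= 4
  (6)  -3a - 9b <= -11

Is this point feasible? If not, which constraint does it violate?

feasible

(1): 2 ≤ 13 ✓
(2): 2 ≥ 0 ✓
(3): 1 ≥ 0 ✓
(4): -17 ≤ 5 ✓
(5): -8 ≤ 4 ✓
(6): -15 ≤ -11 ✓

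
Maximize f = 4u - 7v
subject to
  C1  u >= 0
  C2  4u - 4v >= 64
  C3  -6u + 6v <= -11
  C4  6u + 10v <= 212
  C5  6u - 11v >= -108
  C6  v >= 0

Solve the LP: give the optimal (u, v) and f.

Extreme points and f = 4u - 7v:
  (93/4, 29/4) → f = 169/4
  (16, 0) → f = 64
  (106/3, 0) → f = 424/3

The binding constraints are 6u + 10v = 212 and v = 0.
Solving simultaneously gives u = 106/3, v = 0.

u = 106/3, v = 0, maximum f = 424/3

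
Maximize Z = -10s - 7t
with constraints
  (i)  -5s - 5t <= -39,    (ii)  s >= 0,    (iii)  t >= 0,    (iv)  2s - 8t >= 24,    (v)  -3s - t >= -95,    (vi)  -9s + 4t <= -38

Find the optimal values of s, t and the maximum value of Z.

Vertices and Z = -10s - 7t:
  (12, 0) → Z = -120
  (95/3, 0) → Z = -950/3
  (392/13, 59/13) → Z = -4333/13

At the optimal vertex, t = 0 and 2s - 8t = 24.
Solving simultaneously gives s = 12, t = 0.

s = 12, t = 0, maximum Z = -120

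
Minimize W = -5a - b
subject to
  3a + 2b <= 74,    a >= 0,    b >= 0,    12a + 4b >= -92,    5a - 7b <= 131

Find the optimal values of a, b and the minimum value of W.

a = 74/3, b = 0, minimum W = -370/3

The optimum lies where 3a + 2b = 74 and b = 0.
Solving simultaneously gives a = 74/3, b = 0.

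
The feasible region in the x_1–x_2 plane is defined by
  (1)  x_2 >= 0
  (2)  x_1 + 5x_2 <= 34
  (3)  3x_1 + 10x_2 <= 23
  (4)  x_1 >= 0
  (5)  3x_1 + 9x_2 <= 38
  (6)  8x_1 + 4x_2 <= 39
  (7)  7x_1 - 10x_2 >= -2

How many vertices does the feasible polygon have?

Of the 21 pairwise boundary intersections, those satisfying every inequality are:
  (0, 0)
  (39/8, 0)
  (149/34, 67/68)
  (21/10, 167/100)
  (0, 1/5)

5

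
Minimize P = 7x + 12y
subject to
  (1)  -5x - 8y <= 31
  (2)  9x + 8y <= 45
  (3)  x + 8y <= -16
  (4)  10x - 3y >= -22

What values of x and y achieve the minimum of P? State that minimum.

Corner points and P = 7x + 12y:
  (19, -63/4) → P = -56
  (-269/95, -40/19) → P = -4283/95
  (61/8, -189/64) → P = 287/16
  (-224/83, -138/83) → P = -3224/83

The optimum lies where -5x - 8y = 31 and 9x + 8y = 45.
Solving simultaneously gives x = 19, y = -63/4.

x = 19, y = -63/4, minimum P = -56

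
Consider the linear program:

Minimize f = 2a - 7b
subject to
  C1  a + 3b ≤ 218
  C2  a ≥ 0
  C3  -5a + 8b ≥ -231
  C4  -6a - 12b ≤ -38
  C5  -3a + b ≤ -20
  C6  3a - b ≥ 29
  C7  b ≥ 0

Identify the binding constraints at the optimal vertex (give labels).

Vertices and f = 2a - 7b:
  (2437/23, 859/23) → f = -1139/23
  (61/2, 125/2) → f = -753/2
  (231/5, 0) → f = 462/5
  (29/3, 0) → f = 58/3

The minimum is at (61/2, 125/2). Substituting into each constraint, equality holds for C1 and C6; the remaining constraints have slack.

C1 and C6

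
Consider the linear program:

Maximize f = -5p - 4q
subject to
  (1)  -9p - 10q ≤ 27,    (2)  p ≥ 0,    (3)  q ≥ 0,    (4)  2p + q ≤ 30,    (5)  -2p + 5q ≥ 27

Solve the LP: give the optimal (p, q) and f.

p = 0, q = 27/5, maximum f = -108/5

Corner points and f = -5p - 4q:
  (0, 30) → f = -120
  (0, 27/5) → f = -108/5
  (41/4, 19/2) → f = -357/4

At the optimal vertex, p = 0 and -2p + 5q = 27.
Solving simultaneously gives p = 0, q = 27/5.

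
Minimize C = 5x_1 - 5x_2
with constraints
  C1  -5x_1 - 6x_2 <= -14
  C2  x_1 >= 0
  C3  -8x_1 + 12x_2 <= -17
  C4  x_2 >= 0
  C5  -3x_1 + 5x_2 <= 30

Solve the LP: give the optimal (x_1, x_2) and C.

The feasible region is unbounded (it extends along (5, 3), (1, 0)), but C strictly increases along every unbounded feasible direction, so there is no improving ray and the minimum is attained at a vertex.

x_1 = 5/2, x_2 = 1/4, minimum C = 45/4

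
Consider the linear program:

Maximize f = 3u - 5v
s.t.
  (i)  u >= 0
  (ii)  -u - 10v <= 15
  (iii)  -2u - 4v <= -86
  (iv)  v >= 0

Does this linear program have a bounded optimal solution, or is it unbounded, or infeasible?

From the feasible point (0, 43/2), moving in the direction (1, 0) keeps every constraint satisfied while f increases without bound.

unbounded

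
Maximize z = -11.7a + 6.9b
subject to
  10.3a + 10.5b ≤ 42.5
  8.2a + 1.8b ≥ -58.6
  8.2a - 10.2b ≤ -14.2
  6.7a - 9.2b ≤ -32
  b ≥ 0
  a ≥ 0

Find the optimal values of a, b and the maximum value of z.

Extreme points and z = -11.7a + 6.9b:
  (500/1501, 5585/1501) → z = 65373/3002
  (0, 85/21) → z = 391/14
  (0, 80/23) → z = 24

a = 0, b = 85/21, maximum z = 391/14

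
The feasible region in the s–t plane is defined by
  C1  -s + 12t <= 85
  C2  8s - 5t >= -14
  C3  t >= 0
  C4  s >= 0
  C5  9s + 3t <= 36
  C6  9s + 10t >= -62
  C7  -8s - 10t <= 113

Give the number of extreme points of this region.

4

Intersecting each pair of boundary lines and keeping only the points that satisfy every inequality leaves:
  (0, 14/5)
  (2, 6)
  (0, 0)
  (4, 0)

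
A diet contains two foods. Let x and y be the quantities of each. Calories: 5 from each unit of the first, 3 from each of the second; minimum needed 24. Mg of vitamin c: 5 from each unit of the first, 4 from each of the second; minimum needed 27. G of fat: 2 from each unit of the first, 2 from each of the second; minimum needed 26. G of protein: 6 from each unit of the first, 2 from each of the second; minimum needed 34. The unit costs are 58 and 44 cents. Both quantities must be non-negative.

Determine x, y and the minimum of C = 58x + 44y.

Corner points and C = 58x + 44y:
  (0, 17) → C = 748
  (13, 0) → C = 754
  (2, 11) → C = 600
The feasible region is unbounded (it extends along (0, 1), (1, 0)), but C strictly increases along every unbounded feasible direction, so there is no improving ray and the minimum is attained at a vertex.

At the optimal vertex, 2x + 2y = 26 and 6x + 2y = 34.
Solving simultaneously gives x = 2, y = 11.

x = 2, y = 11, minimum C = 600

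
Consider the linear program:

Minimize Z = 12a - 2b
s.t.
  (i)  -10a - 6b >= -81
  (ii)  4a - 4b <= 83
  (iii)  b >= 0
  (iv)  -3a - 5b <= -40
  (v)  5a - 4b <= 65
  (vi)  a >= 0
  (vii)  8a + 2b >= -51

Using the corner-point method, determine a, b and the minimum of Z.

Feasible corners and Z = 12a - 2b:
  (165/32, 157/32) → Z = 833/16
  (0, 27/2) → Z = -27
  (0, 8) → Z = -16

The binding constraints are -10a - 6b = -81 and a = 0.
Solving simultaneously gives a = 0, b = 27/2.

a = 0, b = 27/2, minimum Z = -27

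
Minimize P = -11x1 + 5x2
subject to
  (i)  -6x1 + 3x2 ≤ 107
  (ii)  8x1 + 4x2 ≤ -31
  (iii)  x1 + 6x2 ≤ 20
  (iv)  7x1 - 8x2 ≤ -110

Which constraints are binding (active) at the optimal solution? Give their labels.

Vertices and P = -11x1 + 5x2:
  (-194/13, 227/39) → P = 7537/39
  (-526/27, -89/27) → P = 5341/27
  (-10, 5) → P = 135

The minimum is at (-10, 5). Substituting into each constraint, equality holds for (iii) and (iv); the remaining constraints have slack.

(iii) and (iv)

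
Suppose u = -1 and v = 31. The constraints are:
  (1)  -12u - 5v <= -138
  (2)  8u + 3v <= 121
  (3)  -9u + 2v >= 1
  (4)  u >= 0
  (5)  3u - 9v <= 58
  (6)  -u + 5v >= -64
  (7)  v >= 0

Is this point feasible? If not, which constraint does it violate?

not feasible — violates (4)

Constraint (4): u = -1, which is not ≥ 0. All other constraints are satisfied.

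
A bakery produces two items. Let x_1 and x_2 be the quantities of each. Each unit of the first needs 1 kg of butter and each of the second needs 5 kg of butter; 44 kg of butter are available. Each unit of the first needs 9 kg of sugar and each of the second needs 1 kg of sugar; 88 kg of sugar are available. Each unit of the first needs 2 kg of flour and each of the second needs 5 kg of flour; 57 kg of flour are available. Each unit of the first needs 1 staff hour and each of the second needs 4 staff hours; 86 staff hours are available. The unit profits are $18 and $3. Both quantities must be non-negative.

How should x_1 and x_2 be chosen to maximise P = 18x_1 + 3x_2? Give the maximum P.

Feasible corners and P = 18x_1 + 3x_2:
  (0, 0) → P = 0
  (0, 44/5) → P = 132/5
  (88/9, 0) → P = 176
  (9, 7) → P = 183

The binding constraints are x_1 + 5x_2 = 44 and 9x_1 + x_2 = 88.
Solving simultaneously gives x_1 = 9, x_2 = 7.

x_1 = 9, x_2 = 7, maximum P = 183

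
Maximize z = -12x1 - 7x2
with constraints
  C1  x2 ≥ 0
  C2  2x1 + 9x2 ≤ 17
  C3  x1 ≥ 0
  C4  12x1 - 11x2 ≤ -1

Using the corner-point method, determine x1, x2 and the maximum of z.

x1 = 0, x2 = 1/11, maximum z = -7/11

Feasible corners and z = -12x1 - 7x2:
  (0, 17/9) → z = -119/9
  (89/65, 103/65) → z = -1789/65
  (0, 1/11) → z = -7/11

The optimum lies where x1 = 0 and 12x1 - 11x2 = -1.
Solving simultaneously gives x1 = 0, x2 = 1/11.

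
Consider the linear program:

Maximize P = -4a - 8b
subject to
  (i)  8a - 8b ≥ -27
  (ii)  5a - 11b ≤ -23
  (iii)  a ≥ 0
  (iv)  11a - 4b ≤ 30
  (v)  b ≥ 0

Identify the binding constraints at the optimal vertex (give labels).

(ii) and (iii)

Extreme points and P = -4a - 8b:
  (0, 27/8) → P = -27
  (87/14, 537/56) → P = -711/7
  (0, 23/11) → P = -184/11
  (422/101, 403/101) → P = -4912/101

The maximum is at (0, 23/11). Substituting into each constraint, equality holds for (ii) and (iii); the remaining constraints have slack.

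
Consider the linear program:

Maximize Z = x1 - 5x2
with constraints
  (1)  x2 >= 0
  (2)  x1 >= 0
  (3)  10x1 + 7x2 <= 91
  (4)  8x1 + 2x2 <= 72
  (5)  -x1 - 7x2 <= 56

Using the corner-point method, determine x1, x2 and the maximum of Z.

x1 = 9, x2 = 0, maximum Z = 9

Corner points and Z = x1 - 5x2:
  (0, 0) → Z = 0
  (9, 0) → Z = 9
  (0, 13) → Z = -65
  (161/18, 2/9) → Z = 47/6

The binding constraints are x2 = 0 and 8x1 + 2x2 = 72.
Solving simultaneously gives x1 = 9, x2 = 0.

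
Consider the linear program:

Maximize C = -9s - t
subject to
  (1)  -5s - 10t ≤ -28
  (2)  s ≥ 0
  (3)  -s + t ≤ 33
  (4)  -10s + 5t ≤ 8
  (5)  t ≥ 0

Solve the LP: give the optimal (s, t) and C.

Extreme points and C = -9s - t:
  (12/25, 64/25) → C = -172/25
  (28/5, 0) → C = -252/5
  (157/5, 322/5) → C = -347
The feasible region is unbounded (it extends along (1, 1), (1, 0)), but C strictly decreases along every unbounded feasible direction, so there is no improving ray and the maximum is attained at a vertex.

At the optimal vertex, -5s - 10t = -28 and -10s + 5t = 8.
Solving simultaneously gives s = 12/25, t = 64/25.

s = 12/25, t = 64/25, maximum C = -172/25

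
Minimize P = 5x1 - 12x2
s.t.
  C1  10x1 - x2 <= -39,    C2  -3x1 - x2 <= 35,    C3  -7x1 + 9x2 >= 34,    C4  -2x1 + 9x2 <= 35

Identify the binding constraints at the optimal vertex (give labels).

Vertices and P = 5x1 - 12x2:
  (-317/83, 67/83) → P = -2389/83
  (-79/22, 34/11) → P = -1211/22
  (-349/34, -143/34) → P = -29/34
  (-350/29, 35/29) → P = -2170/29

The minimum is at (-350/29, 35/29). Substituting into each constraint, equality holds for C2 and C4; the remaining constraints have slack.

C2 and C4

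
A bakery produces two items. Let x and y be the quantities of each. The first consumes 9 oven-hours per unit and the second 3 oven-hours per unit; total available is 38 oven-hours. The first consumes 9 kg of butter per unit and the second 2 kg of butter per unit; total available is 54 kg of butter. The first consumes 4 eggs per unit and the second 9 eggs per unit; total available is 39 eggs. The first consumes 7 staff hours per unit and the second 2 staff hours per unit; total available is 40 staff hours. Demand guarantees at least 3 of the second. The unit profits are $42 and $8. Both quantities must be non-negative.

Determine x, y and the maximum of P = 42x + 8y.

x = 3, y = 3, maximum P = 150

Vertices and P = 42x + 8y:
  (0, 13/3) → P = 104/3
  (0, 3) → P = 24
  (3, 3) → P = 150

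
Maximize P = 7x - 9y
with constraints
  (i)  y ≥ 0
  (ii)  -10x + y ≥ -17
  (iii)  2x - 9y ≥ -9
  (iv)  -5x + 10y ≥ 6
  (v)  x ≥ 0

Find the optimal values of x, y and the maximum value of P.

Vertices and P = 7x - 9y:
  (36/25, 33/25) → P = -9/5
  (0, 1) → P = -9
  (0, 3/5) → P = -27/5

x = 36/25, y = 33/25, maximum P = -9/5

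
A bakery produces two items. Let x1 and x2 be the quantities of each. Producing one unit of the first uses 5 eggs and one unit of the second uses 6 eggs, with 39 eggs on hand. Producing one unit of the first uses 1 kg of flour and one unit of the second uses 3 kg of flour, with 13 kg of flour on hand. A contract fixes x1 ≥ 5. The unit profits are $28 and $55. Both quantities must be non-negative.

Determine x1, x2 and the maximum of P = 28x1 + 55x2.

x1 = 5, x2 = 7/3, maximum P = 805/3

Corner points and P = 28x1 + 55x2:
  (39/5, 0) → P = 1092/5
  (5, 0) → P = 140
  (5, 7/3) → P = 805/3

At the optimal vertex, 5x1 + 6x2 = 39 and x1 = 5.
Solving simultaneously gives x1 = 5, x2 = 7/3.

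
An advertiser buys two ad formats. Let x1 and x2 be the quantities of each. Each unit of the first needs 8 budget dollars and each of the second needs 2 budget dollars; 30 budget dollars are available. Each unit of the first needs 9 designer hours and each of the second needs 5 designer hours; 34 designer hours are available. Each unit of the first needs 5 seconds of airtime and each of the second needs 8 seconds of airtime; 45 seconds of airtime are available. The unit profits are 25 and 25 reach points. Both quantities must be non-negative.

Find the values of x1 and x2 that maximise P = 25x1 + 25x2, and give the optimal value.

x1 = 1, x2 = 5, maximum P = 150

Feasible corners and P = 25x1 + 25x2:
  (0, 0) → P = 0
  (0, 45/8) → P = 1125/8
  (15/4, 0) → P = 375/4
  (41/11, 1/11) → P = 1050/11
  (1, 5) → P = 150

The binding constraints are 9x1 + 5x2 = 34 and 5x1 + 8x2 = 45.
Solving simultaneously gives x1 = 1, x2 = 5.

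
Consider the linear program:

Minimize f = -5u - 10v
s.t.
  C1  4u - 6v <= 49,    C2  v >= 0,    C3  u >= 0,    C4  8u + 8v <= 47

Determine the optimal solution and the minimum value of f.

u = 0, v = 47/8, minimum f = -235/4

Vertices and f = -5u - 10v:
  (0, 0) → f = 0
  (47/8, 0) → f = -235/8
  (0, 47/8) → f = -235/4

The optimum lies where u = 0 and 8u + 8v = 47.
Solving simultaneously gives u = 0, v = 47/8.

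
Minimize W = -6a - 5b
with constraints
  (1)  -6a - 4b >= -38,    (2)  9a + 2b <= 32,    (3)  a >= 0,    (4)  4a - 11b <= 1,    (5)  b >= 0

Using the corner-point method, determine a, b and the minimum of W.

Vertices and W = -6a - 5b:
  (13/6, 25/4) → W = -177/4
  (0, 19/2) → W = -95/2
  (354/107, 119/107) → W = -2719/107
  (0, 0) → W = 0
  (1/4, 0) → W = -3/2

At the optimal vertex, -6a - 4b = -38 and a = 0.
Solving simultaneously gives a = 0, b = 19/2.

a = 0, b = 19/2, minimum W = -95/2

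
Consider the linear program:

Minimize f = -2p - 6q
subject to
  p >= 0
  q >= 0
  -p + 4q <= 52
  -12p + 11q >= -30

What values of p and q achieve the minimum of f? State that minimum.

p = 692/37, q = 654/37, minimum f = -5308/37

Feasible corners and f = -2p - 6q:
  (0, 0) → f = 0
  (0, 13) → f = -78
  (5/2, 0) → f = -5
  (692/37, 654/37) → f = -5308/37

The binding constraints are -p + 4q = 52 and -12p + 11q = -30.
Solving simultaneously gives p = 692/37, q = 654/37.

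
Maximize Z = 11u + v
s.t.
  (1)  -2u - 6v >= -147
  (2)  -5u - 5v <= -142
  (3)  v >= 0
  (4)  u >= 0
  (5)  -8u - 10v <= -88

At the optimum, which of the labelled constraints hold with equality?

Feasible corners and Z = 11u + v:
  (117/20, 451/20) → Z = 869/10
  (147/2, 0) → Z = 1617/2
  (142/5, 0) → Z = 1562/5

The maximum is at (147/2, 0). Substituting into each constraint, equality holds for (1) and (3); the remaining constraints have slack.

(1) and (3)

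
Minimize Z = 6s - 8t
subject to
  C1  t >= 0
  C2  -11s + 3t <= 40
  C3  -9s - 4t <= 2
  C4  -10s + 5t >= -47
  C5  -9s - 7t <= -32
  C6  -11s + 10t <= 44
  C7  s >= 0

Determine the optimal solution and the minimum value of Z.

s = 46/3, t = 319/15, minimum Z = -1172/15

Corner points and Z = 6s - 8t:
  (47/10, 0) → Z = 141/5
  (32/9, 0) → Z = 64/3
  (46/3, 319/15) → Z = -1172/15
  (12/167, 748/167) → Z = -5912/167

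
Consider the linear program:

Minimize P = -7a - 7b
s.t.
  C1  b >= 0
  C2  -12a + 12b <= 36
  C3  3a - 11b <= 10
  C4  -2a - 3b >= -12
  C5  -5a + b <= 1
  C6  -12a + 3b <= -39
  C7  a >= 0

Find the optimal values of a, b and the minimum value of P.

Vertices and P = -7a - 7b:
  (10/3, 0) → P = -70/3
  (13/4, 0) → P = -91/4
  (162/31, 16/31) → P = -1246/31
  (51/14, 11/7) → P = -73/2

a = 162/31, b = 16/31, minimum P = -1246/31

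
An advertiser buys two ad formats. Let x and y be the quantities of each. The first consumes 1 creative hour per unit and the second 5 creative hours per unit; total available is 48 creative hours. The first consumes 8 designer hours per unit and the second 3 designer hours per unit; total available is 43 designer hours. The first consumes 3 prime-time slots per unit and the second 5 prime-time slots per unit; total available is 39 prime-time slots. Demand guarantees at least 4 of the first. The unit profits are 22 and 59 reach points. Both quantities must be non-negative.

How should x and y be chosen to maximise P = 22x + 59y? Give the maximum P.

Vertices and P = 22x + 59y:
  (43/8, 0) → P = 473/4
  (4, 0) → P = 88
  (4, 11/3) → P = 913/3

The optimum lies where 8x + 3y = 43 and x = 4.
Solving simultaneously gives x = 4, y = 11/3.

x = 4, y = 11/3, maximum P = 913/3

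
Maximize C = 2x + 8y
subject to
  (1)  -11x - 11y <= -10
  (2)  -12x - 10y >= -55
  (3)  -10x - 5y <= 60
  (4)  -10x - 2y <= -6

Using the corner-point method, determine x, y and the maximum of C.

x = -25/38, y = 239/38, maximum C = 49

Extreme points and C = 2x + 8y:
  (505/22, -485/22) → C = -1435/11
  (23/44, 17/44) → C = 91/22
  (-25/38, 239/38) → C = 49

At the optimal vertex, -12x - 10y = -55 and -10x - 2y = -6.
Solving simultaneously gives x = -25/38, y = 239/38.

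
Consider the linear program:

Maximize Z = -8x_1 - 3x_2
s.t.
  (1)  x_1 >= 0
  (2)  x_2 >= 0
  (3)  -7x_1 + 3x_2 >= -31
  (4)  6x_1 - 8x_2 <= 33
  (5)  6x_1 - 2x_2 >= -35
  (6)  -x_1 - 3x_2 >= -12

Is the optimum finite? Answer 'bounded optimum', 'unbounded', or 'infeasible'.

bounded optimum

Feasible corners and Z = -8x_1 - 3x_2:
  (0, 0) → Z = 0
  (0, 4) → Z = -12
  (31/7, 0) → Z = -248/7
  (43/8, 53/24) → Z = -397/8
The feasible region has finitely many vertices and no improving ray; the maximum is 0 at (0, 0).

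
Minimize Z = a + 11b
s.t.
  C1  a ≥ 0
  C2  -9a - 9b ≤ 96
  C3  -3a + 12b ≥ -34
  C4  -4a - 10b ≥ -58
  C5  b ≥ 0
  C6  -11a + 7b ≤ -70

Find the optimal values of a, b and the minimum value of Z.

a = 70/11, b = 0, minimum Z = 70/11

Corner points and Z = a + 11b:
  (518/39, 19/39) → Z = 727/39
  (34/3, 0) → Z = 34/3
  (553/69, 179/69) → Z = 2522/69
  (70/11, 0) → Z = 70/11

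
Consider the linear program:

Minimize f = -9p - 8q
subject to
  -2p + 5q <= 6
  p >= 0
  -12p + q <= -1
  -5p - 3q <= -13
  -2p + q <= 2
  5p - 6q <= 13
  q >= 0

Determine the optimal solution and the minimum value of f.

Vertices and f = -9p - 8q:
  (47/31, 56/31) → f = -871/31
  (101/13, 56/13) → f = -1357/13
  (13/5, 0) → f = -117/5

The optimum lies where -2p + 5q = 6 and 5p - 6q = 13.
Solving simultaneously gives p = 101/13, q = 56/13.

p = 101/13, q = 56/13, minimum f = -1357/13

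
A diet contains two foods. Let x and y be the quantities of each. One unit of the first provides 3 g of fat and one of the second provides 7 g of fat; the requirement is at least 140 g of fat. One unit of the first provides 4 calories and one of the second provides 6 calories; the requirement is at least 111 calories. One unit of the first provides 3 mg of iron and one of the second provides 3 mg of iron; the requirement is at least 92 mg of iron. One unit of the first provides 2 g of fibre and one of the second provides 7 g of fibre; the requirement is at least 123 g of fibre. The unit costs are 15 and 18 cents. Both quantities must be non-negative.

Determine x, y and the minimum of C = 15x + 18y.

x = 55/3, y = 37/3, minimum C = 497

The feasible region is unbounded (it extends along (0, 1), (1, 0)), but C strictly increases along every unbounded feasible direction, so there is no improving ray and the minimum is attained at a vertex.

At the optimal vertex, 3x + 3y = 92 and 2x + 7y = 123.
Solving simultaneously gives x = 55/3, y = 37/3.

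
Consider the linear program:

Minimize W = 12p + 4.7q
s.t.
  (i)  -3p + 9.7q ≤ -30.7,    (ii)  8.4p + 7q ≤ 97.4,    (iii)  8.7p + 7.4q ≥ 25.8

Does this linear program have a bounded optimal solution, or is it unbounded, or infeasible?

bounded optimum

Vertices and W = 12p + 4.7q:
  (4832/427, 143/427) → W = 586561/4270
  (47744/10659, -6323/3553) → W = 1612579/35530
  (27008/63, -10511/21) → W = 586303/210
The feasible region has finitely many vertices and no improving ray; the minimum is 1612579/35530 at (47744/10659, -6323/3553).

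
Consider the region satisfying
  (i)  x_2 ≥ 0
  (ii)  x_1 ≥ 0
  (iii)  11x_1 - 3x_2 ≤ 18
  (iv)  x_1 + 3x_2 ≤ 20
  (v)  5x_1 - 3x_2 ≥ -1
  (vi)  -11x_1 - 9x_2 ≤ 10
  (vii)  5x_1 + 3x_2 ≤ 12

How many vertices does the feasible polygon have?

5

Of the 21 pairwise boundary intersections, those satisfying every inequality are:
  (0, 0)
  (18/11, 0)
  (0, 1/3)
  (15/8, 7/8)
  (11/10, 13/6)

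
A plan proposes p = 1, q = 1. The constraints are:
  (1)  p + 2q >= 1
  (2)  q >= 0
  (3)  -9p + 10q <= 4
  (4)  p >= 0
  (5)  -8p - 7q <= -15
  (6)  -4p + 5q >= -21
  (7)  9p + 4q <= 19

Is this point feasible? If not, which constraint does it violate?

feasible

(1): 3 ≥ 1 ✓
(2): 1 ≥ 0 ✓
(3): 1 ≤ 4 ✓
(4): 1 ≥ 0 ✓
(5): -15 ≤ -15 ✓
(6): 1 ≥ -21 ✓
(7): 13 ≤ 19 ✓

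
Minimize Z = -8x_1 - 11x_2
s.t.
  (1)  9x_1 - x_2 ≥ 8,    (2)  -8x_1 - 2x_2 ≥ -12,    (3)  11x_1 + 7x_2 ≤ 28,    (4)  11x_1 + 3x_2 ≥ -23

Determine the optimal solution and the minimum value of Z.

Vertices and Z = -8x_1 - 11x_2:
  (14/13, 22/13) → Z = -354/13
  (1/38, -295/38) → Z = 3237/38
  (41, -158) → Z = 1410

The optimum lies where 9x_1 - x_2 = 8 and -8x_1 - 2x_2 = -12.
Solving simultaneously gives x_1 = 14/13, x_2 = 22/13.

x_1 = 14/13, x_2 = 22/13, minimum Z = -354/13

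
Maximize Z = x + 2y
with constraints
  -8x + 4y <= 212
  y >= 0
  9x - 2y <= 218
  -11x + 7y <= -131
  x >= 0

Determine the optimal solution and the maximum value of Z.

Extreme points and Z = x + 2y:
  (218/9, 0) → Z = 218/9
  (131/11, 0) → Z = 131/11
  (1264/41, 1219/41) → Z = 3702/41

At the optimal vertex, 9x - 2y = 218 and -11x + 7y = -131.
Solving simultaneously gives x = 1264/41, y = 1219/41.

x = 1264/41, y = 1219/41, maximum Z = 3702/41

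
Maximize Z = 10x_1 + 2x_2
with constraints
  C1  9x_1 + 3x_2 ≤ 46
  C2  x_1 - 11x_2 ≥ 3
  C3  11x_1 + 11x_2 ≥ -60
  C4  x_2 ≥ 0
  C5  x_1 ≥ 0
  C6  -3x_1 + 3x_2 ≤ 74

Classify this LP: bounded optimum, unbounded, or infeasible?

Corner points and Z = 10x_1 + 2x_2:
  (515/102, 19/102) → Z = 2594/51
  (46/9, 0) → Z = 460/9
  (3, 0) → Z = 30
The feasible region has finitely many vertices and no improving ray; the maximum is 460/9 at (46/9, 0).

bounded optimum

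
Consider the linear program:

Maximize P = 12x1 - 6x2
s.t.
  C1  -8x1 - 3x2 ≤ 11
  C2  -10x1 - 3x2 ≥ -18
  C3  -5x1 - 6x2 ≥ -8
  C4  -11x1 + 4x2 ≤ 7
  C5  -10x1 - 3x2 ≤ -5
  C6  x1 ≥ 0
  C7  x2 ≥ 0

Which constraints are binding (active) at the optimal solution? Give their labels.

Feasible corners and P = 12x1 - 6x2:
  (2/15, 11/9) → P = -86/15
  (8/5, 0) → P = 96/5
  (1/2, 0) → P = 6

The maximum is at (8/5, 0). Substituting into each constraint, equality holds for C3 and C7; the remaining constraints have slack.

C3 and C7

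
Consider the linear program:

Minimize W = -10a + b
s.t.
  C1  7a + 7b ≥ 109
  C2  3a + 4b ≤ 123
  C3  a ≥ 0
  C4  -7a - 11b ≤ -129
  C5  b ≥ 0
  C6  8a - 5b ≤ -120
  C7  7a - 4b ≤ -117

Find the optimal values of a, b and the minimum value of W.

a = 3/5, b = 303/10, minimum W = 243/10

Extreme points and W = -10a + b:
  (0, 123/4) → W = 123/4
  (3/5, 303/10) → W = 243/10
  (0, 117/4) → W = 117/4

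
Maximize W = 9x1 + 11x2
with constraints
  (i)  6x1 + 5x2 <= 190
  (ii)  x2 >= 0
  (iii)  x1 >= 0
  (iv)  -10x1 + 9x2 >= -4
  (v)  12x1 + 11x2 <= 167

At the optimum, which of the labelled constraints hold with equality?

(iii) and (v)

Extreme points and W = 9x1 + 11x2:
  (0, 0) → W = 0
  (2/5, 0) → W = 18/5
  (0, 167/11) → W = 167
  (1547/218, 811/109) → W = 31765/218

The maximum is at (0, 167/11). Substituting into each constraint, equality holds for (iii) and (v); the remaining constraints have slack.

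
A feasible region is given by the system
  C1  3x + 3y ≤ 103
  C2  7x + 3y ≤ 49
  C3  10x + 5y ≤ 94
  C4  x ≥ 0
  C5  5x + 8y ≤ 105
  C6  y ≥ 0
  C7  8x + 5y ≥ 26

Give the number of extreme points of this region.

5

The feasible vertices (each the meet of two boundaries and inside every other half-plane) are:
  (77/41, 490/41)
  (7, 0)
  (0, 105/8)
  (0, 26/5)
  (13/4, 0)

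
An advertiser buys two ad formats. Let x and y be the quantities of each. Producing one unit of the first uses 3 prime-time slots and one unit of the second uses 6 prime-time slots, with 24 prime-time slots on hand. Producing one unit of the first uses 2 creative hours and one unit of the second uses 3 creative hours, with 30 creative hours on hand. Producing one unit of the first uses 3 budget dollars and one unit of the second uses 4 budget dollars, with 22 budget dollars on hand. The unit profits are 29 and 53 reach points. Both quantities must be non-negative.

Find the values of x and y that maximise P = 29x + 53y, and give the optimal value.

Feasible corners and P = 29x + 53y:
  (0, 0) → P = 0
  (0, 4) → P = 212
  (22/3, 0) → P = 638/3
  (6, 1) → P = 227

x = 6, y = 1, maximum P = 227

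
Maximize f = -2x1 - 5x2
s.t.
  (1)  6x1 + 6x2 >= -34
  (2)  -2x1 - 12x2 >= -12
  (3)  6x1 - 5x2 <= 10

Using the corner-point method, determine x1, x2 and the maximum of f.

x1 = -5/3, x2 = -4, maximum f = 70/3

Corner points and f = -2x1 - 5x2:
  (-8, 7/3) → f = 13/3
  (-5/3, -4) → f = 70/3
  (90/41, 26/41) → f = -310/41

The binding constraints are 6x1 + 6x2 = -34 and 6x1 - 5x2 = 10.
Solving simultaneously gives x1 = -5/3, x2 = -4.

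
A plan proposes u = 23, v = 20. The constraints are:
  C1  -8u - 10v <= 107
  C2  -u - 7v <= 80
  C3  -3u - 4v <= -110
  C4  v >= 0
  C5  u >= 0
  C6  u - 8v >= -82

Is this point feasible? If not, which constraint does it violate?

not feasible — violates C6

Constraint C6: u - 8v = -137, which is not ≥ -82. All other constraints are satisfied.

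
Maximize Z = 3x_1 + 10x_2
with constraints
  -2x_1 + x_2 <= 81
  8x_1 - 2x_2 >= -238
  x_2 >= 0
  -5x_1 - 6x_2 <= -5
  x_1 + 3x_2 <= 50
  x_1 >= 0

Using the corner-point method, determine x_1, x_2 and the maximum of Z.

x_1 = 0, x_2 = 50/3, maximum Z = 500/3

Corner points and Z = 3x_1 + 10x_2:
  (1, 0) → Z = 3
  (50, 0) → Z = 150
  (0, 5/6) → Z = 25/3
  (0, 50/3) → Z = 500/3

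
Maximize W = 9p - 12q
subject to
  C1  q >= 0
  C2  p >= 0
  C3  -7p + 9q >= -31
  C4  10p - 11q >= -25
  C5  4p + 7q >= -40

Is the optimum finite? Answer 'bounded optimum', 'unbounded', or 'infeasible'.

bounded optimum

Corner points and W = 9p - 12q:
  (0, 0) → W = 0
  (31/7, 0) → W = 279/7
  (0, 25/11) → W = -300/11
The feasible region has finitely many vertices and no improving ray; the maximum is 279/7 at (31/7, 0).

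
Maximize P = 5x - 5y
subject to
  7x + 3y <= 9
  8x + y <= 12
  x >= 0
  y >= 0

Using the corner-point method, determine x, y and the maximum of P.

The binding constraints are 7x + 3y = 9 and y = 0.
Solving simultaneously gives x = 9/7, y = 0.

x = 9/7, y = 0, maximum P = 45/7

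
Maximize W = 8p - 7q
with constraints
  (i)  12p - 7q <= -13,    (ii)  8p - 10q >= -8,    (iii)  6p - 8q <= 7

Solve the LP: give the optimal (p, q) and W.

Vertices and W = 8p - 7q:
  (-37/32, -1/8) → W = -67/8
  (-17/6, -3) → W = -5/3
  (-67/2, -26) → W = -86

The binding constraints are 12p - 7q = -13 and 6p - 8q = 7.
Solving simultaneously gives p = -17/6, q = -3.

p = -17/6, q = -3, maximum W = -5/3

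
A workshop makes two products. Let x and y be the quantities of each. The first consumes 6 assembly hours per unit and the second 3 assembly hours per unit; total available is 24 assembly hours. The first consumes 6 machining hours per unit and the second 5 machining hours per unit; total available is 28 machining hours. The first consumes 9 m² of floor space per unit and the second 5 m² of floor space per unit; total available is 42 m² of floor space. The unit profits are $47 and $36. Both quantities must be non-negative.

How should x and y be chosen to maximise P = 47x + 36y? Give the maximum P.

x = 3, y = 2, maximum P = 213

Vertices and P = 47x + 36y:
  (0, 0) → P = 0
  (0, 28/5) → P = 1008/5
  (4, 0) → P = 188
  (3, 2) → P = 213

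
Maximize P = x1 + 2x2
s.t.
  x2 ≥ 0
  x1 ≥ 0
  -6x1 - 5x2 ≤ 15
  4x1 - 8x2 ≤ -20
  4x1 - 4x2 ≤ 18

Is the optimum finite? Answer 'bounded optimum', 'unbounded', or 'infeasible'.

unbounded

From the feasible point (0, 5/2), moving in the direction (0, 1) keeps every constraint satisfied while P increases without bound.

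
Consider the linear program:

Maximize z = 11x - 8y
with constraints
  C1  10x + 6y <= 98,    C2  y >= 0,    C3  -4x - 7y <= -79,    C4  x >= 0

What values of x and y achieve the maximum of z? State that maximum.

x = 106/23, y = 199/23, maximum z = -426/23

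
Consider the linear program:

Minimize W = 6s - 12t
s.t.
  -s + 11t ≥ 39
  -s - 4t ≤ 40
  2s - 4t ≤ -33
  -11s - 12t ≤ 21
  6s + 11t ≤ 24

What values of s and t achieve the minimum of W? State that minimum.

s = -519/49, t = 390/49, minimum W = -7794/49

Extreme points and W = 6s - 12t:
  (-120/17, 321/68) → W = -99
  (-267/46, 123/23) → W = -99
  (-519/49, 390/49) → W = -7794/49

The optimum lies where -11s - 12t = 21 and 6s + 11t = 24.
Solving simultaneously gives s = -519/49, t = 390/49.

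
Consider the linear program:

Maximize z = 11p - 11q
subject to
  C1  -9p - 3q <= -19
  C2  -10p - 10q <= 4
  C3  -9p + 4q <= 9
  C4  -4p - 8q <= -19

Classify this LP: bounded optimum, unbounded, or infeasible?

From the feasible point (7/9, 4), moving in the direction (8, -4) keeps every constraint satisfied while z increases without bound.

unbounded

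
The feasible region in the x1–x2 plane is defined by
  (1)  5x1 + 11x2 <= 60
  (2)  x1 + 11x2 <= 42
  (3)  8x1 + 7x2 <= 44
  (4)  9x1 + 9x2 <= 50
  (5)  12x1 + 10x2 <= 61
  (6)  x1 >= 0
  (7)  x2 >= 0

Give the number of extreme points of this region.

5

Intersecting each pair of boundary lines and keeping only the points that satisfy every inequality leaves:
  (86/45, 164/45)
  (0, 42/11)
  (49/18, 17/6)
  (61/12, 0)
  (0, 0)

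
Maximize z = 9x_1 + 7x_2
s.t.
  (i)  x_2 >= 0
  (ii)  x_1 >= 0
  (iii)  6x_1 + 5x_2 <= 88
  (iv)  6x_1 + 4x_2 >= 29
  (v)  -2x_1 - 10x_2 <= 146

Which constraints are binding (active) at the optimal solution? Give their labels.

Vertices and z = 9x_1 + 7x_2:
  (44/3, 0) → z = 132
  (29/6, 0) → z = 87/2
  (0, 88/5) → z = 616/5
  (0, 29/4) → z = 203/4

The maximum is at (44/3, 0). Substituting into each constraint, equality holds for (i) and (iii); the remaining constraints have slack.

(i) and (iii)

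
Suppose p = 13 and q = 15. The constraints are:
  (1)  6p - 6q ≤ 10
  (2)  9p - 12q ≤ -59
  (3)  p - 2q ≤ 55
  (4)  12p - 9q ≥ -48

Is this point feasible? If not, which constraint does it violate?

feasible

(1): -12 ≤ 10 ✓
(2): -63 ≤ -59 ✓
(3): -17 ≤ 55 ✓
(4): 21 ≥ -48 ✓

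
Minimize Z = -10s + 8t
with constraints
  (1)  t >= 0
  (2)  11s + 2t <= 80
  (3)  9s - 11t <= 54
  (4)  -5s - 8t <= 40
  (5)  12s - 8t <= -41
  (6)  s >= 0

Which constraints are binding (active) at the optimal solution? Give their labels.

Vertices and Z = -10s + 8t:
  (279/56, 1411/112) → Z = 1427/28
  (0, 40) → Z = 320
  (0, 41/8) → Z = 41

The minimum is at (0, 41/8). Substituting into each constraint, equality holds for (5) and (6); the remaining constraints have slack.

(5) and (6)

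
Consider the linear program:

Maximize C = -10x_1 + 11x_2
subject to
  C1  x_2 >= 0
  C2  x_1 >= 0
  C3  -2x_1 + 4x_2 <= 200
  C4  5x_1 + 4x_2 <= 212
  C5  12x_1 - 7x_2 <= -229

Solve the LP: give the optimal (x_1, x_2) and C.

x_1 = 0, x_2 = 50, maximum C = 550

Vertices and C = -10x_1 + 11x_2:
  (0, 50) → C = 550
  (0, 229/7) → C = 2519/7
  (12/7, 356/7) → C = 3796/7
  (568/83, 3689/83) → C = 34899/83

The optimum lies where x_1 = 0 and -2x_1 + 4x_2 = 200.
Solving simultaneously gives x_1 = 0, x_2 = 50.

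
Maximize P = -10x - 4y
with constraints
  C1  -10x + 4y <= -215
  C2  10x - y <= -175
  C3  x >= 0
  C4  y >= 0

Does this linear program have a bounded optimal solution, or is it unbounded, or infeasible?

The boundaries -10x + 4y = -215 and y = 0 meet at (43/2, 0), but that point violates 10x - y ≤ -175. Every candidate vertex is excluded by some other constraint, so the feasible region is empty.

infeasible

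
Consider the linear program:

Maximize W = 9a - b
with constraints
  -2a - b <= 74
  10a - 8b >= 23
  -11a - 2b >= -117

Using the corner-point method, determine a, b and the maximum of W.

Feasible corners and W = 9a - b:
  (-569/26, -393/13) → W = -4335/26
  (265/7, -1048/7) → W = 3433/7
  (491/54, 917/108) → W = 7921/108

a = 265/7, b = -1048/7, maximum W = 3433/7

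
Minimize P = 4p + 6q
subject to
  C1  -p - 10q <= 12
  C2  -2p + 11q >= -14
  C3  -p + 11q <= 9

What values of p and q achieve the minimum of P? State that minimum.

p = -74/7, q = -1/7, minimum P = -302/7

Extreme points and P = 4p + 6q:
  (8/31, -38/31) → P = -196/31
  (-74/7, -1/7) → P = -302/7
  (23, 32/11) → P = 1204/11

At the optimal vertex, -p - 10q = 12 and -p + 11q = 9.
Solving simultaneously gives p = -74/7, q = -1/7.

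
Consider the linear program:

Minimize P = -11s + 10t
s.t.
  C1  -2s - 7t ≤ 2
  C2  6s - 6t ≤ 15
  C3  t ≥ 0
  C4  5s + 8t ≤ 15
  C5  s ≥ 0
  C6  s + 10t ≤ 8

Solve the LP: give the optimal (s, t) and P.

s = 35/13, t = 5/26, minimum P = -360/13

Corner points and P = -11s + 10t:
  (5/2, 0) → P = -55/2
  (35/13, 5/26) → P = -360/13
  (0, 0) → P = 0
  (43/21, 25/42) → P = -116/7
  (0, 4/5) → P = 8

At the optimal vertex, 6s - 6t = 15 and 5s + 8t = 15.
Solving simultaneously gives s = 35/13, t = 5/26.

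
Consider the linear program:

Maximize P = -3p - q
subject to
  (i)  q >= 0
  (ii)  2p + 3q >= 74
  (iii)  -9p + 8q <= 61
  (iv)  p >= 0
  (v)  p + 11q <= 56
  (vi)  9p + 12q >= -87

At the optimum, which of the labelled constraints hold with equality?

(ii) and (v)

Feasible corners and P = -3p - q:
  (37, 0) → P = -111
  (56, 0) → P = -168
  (34, 2) → P = -104

The maximum is at (34, 2). Substituting into each constraint, equality holds for (ii) and (v); the remaining constraints have slack.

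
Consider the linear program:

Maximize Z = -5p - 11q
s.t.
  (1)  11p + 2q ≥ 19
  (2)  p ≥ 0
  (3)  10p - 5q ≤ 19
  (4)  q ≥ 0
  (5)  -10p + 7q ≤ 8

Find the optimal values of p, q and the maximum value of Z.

Extreme points and Z = -5p - 11q:
  (19/11, 0) → Z = -95/11
  (117/97, 278/97) → Z = -3643/97
  (19/10, 0) → Z = -19/2
  (173/20, 27/2) → Z = -767/4

p = 19/11, q = 0, maximum Z = -95/11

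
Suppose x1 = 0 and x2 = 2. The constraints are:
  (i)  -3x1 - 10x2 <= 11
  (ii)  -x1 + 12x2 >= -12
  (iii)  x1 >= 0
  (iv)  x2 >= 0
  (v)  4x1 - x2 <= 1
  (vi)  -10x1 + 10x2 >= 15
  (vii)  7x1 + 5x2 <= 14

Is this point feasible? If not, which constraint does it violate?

feasible

(i): -20 ≤ 11 ✓
(ii): 24 ≥ -12 ✓
(iii): 0 ≥ 0 ✓
(iv): 2 ≥ 0 ✓
(v): -2 ≤ 1 ✓
(vi): 20 ≥ 15 ✓
(vii): 10 ≤ 14 ✓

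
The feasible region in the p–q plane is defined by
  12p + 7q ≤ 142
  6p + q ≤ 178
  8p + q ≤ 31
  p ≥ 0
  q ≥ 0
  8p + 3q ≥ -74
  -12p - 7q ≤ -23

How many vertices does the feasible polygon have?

5

Pairwise boundary intersections that survive every other constraint:
  (75/44, 191/11)
  (0, 142/7)
  (31/8, 0)
  (0, 23/7)
  (23/12, 0)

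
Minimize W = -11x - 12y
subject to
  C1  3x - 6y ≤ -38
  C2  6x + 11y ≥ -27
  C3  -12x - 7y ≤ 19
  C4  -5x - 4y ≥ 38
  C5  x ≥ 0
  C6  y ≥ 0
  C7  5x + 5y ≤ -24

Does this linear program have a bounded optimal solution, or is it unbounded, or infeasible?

infeasible

The boundaries y = 0 and 5x + 5y = -24 meet at (-24/5, 0), but that point violates 3x - 6y ≤ -38. Every candidate vertex is excluded by some other constraint, so the feasible region is empty.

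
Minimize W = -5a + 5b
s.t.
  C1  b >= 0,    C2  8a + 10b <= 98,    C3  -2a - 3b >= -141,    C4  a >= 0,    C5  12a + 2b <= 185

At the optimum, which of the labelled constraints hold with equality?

C1 and C2

Vertices and W = -5a + 5b:
  (49/4, 0) → W = -245/4
  (0, 0) → W = 0
  (0, 49/5) → W = 49

The minimum is at (49/4, 0). Substituting into each constraint, equality holds for C1 and C2; the remaining constraints have slack.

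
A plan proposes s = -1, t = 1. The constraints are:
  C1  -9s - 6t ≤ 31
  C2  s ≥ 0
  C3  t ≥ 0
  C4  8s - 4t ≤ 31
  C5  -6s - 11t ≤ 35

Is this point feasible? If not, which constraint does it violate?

not feasible — violates C2

Constraint C2: s = -1, which is not ≥ 0. All other constraints are satisfied.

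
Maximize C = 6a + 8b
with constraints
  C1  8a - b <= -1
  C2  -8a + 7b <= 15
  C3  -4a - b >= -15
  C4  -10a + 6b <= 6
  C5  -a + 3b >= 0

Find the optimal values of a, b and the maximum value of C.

Vertices and C = 6a + 8b:
  (0, 1) → C = 8
  (-3/23, -1/23) → C = -26/23
  (-3/4, -1/4) → C = -13/2

a = 0, b = 1, maximum C = 8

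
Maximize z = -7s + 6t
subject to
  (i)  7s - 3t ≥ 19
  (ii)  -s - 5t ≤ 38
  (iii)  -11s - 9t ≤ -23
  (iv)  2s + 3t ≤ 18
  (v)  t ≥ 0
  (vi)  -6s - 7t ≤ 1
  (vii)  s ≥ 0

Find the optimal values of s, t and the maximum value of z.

Feasible corners and z = -7s + 6t:
  (37/9, 88/27) → z = -83/9
  (19/7, 0) → z = -19
  (9, 0) → z = -63

s = 37/9, t = 88/27, maximum z = -83/9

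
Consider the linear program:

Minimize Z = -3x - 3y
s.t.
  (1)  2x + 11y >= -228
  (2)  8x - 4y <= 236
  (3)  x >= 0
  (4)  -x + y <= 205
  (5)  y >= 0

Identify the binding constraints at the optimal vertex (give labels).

Feasible corners and Z = -3x - 3y:
  (264, 469) → Z = -2199
  (59/2, 0) → Z = -177/2
  (0, 205) → Z = -615
  (0, 0) → Z = 0

The minimum is at (264, 469). Substituting into each constraint, equality holds for (2) and (4); the remaining constraints have slack.

(2) and (4)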